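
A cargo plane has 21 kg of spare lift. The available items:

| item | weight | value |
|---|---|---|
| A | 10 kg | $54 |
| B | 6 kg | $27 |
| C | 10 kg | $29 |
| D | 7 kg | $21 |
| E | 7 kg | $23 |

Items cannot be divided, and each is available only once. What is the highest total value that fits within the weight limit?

Check high-value combinations within 21 kg:
- A+C: weight 10+10=20, value 54+29=83
- A+B: weight 10+6=16, value 54+27=81
- A+E: weight 10+7=17, value 54+23=77
- A+D: weight 10+7=17, value 54+21=75
- B+D+E: weight 6+7+7=20, value 27+21+23=71
Best: $83.

$83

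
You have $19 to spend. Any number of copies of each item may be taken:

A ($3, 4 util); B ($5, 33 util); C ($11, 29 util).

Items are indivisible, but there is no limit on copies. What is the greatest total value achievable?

Best value-per-unit is B at 33/5; filling with it alone gives 3×33 = 99.
Optimal mix: 1×A + 3×B → cost 18, value 103.

103 util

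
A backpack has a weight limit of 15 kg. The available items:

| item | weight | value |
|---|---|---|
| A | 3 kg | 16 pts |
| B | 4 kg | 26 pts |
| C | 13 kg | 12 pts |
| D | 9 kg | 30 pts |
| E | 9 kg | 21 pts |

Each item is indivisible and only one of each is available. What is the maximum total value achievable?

56 pts

Check high-value combinations within 15 kg:
- B+D: weight 4+9=13, value 26+30=56
- B+E: weight 4+9=13, value 26+21=47
- A+D: weight 3+9=12, value 16+30=46
Best: 56 pts.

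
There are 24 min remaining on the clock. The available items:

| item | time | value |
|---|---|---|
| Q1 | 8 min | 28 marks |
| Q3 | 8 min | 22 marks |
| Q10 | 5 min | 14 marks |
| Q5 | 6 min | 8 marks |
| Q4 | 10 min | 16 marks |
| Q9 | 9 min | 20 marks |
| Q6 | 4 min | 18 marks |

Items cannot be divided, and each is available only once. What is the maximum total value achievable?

68 marks

Check high-value combinations within 24 min:
- Q1+Q3+Q6: time 8+8+4=20, value 28+22+18=68
- Q1+Q10+Q5+Q6: time 8+5+6+4=23, value 28+14+8+18=68
- Q1+Q9+Q6: time 8+9+4=21, value 28+20+18=66
- Q1+Q3+Q10: time 8+8+5=21, value 28+22+14=64
- Q1+Q10+Q9: time 8+5+9=22, value 28+14+20=62
Best: 68 marks.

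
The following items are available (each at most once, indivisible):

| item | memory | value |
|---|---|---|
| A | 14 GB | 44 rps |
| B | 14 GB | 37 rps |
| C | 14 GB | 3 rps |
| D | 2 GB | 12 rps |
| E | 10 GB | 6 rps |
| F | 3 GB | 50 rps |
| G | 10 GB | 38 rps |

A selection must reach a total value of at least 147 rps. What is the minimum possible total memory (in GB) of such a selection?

Subsets with value ≥ 147, sorted by total memory:
- A+D+E+F+G: memory 39, value 150
- A+B+F+G: memory 41, value 169
- A+B+D+F+G: memory 43, value 181
- A+B+D+E+F: memory 43, value 149
Minimum memory: 39 GB.

39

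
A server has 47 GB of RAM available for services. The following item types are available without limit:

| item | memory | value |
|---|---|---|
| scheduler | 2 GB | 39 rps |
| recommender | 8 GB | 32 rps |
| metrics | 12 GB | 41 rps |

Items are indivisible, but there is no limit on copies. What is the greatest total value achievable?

897 rps

Best value-per-unit is scheduler at 39/2, and filling with it alone uses memory 23×2=46. No mix of the others beats 23×39 = 897.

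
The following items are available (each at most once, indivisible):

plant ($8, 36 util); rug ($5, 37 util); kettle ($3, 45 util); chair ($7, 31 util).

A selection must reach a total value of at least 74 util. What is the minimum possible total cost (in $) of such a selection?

8

Subsets with value ≥ 74, sorted by total cost:
- rug+kettle: cost 8, value 82
- kettle+chair: cost 10, value 76
- plant+kettle: cost 11, value 81
Minimum cost: 8 $.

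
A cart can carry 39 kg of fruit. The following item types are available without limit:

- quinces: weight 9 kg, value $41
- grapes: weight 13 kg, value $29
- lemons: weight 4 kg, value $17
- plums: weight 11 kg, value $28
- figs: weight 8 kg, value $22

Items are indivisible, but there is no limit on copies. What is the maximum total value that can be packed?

Best value-per-unit is quinces at 41/9; filling with it alone gives 4×41 = 164.
Optimal mix: 3×quinces + 3×lemons → weight 39, value 174.

$174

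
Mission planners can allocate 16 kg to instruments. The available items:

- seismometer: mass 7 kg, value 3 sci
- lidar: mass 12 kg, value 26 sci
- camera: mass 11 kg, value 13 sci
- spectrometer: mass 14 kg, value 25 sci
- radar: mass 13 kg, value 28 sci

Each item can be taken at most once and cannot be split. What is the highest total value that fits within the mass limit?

28 sci

This is a 0/1 knapsack; check combinations near the capacity.
- radar: mass 13, value 28
- lidar: mass 12, value 26
- spectrometer: mass 14, value 25
- camera: mass 11, value 13
Best: 28 sci.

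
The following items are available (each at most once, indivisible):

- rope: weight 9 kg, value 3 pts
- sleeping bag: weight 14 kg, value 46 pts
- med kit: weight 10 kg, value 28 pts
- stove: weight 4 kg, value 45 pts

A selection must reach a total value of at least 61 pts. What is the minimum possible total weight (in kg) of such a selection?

14

Subsets with value ≥ 61, sorted by total weight:
- med kit+stove: weight 14, value 73
- sleeping bag+stove: weight 18, value 91
- rope+med kit+stove: weight 23, value 76
Minimum weight: 14 kg.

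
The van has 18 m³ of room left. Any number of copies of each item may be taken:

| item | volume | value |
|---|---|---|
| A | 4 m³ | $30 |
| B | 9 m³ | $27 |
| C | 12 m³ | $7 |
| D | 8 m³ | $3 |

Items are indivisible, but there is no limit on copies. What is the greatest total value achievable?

$120

Best value-per-unit is A at 30/4, and filling with it alone uses volume 4×4=16. No mix of the others beats 4×30 = 120.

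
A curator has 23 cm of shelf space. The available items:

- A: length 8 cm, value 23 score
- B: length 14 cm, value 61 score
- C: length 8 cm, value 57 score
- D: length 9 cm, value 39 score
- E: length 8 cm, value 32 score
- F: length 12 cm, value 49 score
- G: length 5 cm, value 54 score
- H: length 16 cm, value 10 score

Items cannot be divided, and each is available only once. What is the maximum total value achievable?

Check high-value combinations within 23 cm:
- C+D+G: length 8+9+5=22, value 57+39+54=150
- C+E+G: length 8+8+5=21, value 57+32+54=143
- A+C+G: length 8+8+5=21, value 23+57+54=134
- D+E+G: length 9+8+5=22, value 39+32+54=125
Best: 150 score.

150 score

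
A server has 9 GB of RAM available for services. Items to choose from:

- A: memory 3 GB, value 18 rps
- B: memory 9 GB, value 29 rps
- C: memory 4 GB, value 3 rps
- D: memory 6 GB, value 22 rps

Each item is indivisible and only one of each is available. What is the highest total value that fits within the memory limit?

40 rps

Check high-value combinations within 9 GB:
- A+D: memory 3+6=9, value 18+22=40
- B: memory 9, value 29
- D: memory 6, value 22
Best: 40 rps.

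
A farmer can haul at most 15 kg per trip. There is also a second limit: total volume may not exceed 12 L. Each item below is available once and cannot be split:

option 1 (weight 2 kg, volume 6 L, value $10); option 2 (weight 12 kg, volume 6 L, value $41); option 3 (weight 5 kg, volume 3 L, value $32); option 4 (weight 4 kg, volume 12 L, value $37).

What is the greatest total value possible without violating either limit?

$51

Feasible sets respecting both limits:
- option 1+option 2: weight 14, volume 12, value 51
- option 1+option 3: weight 7, volume 9, value 42
- option 2: weight 12, volume 6, value 41
- option 4: weight 4, volume 12, value 37
Best: $51.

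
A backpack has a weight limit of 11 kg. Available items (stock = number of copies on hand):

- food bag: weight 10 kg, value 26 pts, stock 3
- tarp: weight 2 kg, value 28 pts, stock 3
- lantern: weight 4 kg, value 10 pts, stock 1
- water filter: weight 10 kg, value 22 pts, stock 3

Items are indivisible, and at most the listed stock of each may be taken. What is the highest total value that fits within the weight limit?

Top feasible selections:
- 3×tarp + 1×lantern: weight 10, value 94
- 3×tarp: weight 6, value 84
Best: 94 pts.

94 pts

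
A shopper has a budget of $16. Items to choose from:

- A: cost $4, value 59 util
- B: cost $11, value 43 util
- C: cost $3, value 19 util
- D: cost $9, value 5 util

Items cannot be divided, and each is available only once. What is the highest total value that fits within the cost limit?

Check high-value combinations within $16:
- A+B: cost 4+11=15, value 59+43=102
- A+C+D: cost 4+3+9=16, value 59+19+5=83
- A+C: cost 4+3=7, value 59+19=78
- A+D: cost 4+9=13, value 59+5=64
- B+C: cost 11+3=14, value 43+19=62
Best: 102 util.

102 util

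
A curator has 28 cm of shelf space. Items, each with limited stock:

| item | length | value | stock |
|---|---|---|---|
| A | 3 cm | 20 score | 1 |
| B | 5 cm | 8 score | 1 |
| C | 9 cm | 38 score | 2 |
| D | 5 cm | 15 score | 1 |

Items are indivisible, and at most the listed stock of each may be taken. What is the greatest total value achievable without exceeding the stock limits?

Top feasible selections:
- 1×A + 2×C + 1×D: length 26, value 111
- 1×A + 1×B + 2×C: length 26, value 104
- 1×B + 2×C + 1×D: length 28, value 99
Best: 111 score.

111 score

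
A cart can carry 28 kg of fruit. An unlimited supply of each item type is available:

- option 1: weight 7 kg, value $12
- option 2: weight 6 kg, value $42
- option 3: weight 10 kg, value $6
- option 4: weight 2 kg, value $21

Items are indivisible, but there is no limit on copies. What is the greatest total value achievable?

Best value-per-unit is option 4 at 21/2, and filling with it alone uses weight 14×2=28. No mix of the others beats 14×21 = 294.

$294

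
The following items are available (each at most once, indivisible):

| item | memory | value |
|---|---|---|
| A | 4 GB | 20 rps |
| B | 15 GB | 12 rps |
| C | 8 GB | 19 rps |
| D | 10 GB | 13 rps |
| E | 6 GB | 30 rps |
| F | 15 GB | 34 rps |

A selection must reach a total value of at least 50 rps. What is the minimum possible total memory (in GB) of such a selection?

10

Subsets with value ≥ 50, sorted by total memory:
- A+E: memory 10, value 50
- A+C+E: memory 18, value 69
- A+F: memory 19, value 54
Minimum memory: 10 GB.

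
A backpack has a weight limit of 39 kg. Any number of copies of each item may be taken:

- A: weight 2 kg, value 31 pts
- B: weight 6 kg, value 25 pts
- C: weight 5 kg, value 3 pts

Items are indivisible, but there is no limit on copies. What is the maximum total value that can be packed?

Best value-per-unit is A at 31/2, and filling with it alone uses weight 19×2=38. No mix of the others beats 19×31 = 589.

589 pts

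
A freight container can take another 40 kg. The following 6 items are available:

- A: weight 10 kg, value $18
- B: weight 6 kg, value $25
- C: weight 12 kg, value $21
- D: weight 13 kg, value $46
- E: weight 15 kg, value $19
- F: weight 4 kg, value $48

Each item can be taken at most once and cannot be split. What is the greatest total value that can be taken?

Check high-value combinations within 40 kg:
- B+C+D+F: weight 6+12+13+4=35, value 25+21+46+48=140
- B+D+E+F: weight 6+13+15+4=38, value 25+46+19+48=138
- A+B+D+F: weight 10+6+13+4=33, value 18+25+46+48=137
- A+C+D+F: weight 10+12+13+4=39, value 18+21+46+48=133
Best: $140.

$140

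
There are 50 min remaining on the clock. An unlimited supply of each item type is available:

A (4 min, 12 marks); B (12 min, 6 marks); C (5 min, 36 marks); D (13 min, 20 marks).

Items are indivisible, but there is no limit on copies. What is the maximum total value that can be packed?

Best value-per-unit is C at 36/5, and filling with it alone uses time 10×5=50. No mix of the others beats 10×36 = 360.

360 marks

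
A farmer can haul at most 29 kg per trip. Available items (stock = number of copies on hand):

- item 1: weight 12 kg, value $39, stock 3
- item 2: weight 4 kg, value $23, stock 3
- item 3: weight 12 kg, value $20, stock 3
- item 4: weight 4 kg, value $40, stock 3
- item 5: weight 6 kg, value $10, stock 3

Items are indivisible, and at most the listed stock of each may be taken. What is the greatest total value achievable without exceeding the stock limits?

$189

Top feasible selections:
- 3×item 2 + 3×item 4: weight 24, value 189
- 1×item 1 + 1×item 2 + 3×item 4: weight 28, value 182
- 2×item 2 + 3×item 4 + 1×item 5: weight 26, value 176
- 2×item 2 + 3×item 4: weight 20, value 166
Best: $189.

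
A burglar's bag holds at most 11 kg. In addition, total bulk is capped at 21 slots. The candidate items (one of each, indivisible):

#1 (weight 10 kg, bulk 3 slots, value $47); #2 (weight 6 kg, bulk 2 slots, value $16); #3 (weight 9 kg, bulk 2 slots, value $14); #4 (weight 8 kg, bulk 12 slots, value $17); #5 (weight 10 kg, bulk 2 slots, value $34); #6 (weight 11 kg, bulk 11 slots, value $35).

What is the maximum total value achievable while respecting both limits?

$47

Feasible sets respecting both limits:
- #1: weight 10, bulk 3, value 47
- #6: weight 11, bulk 11, value 35
- #5: weight 10, bulk 2, value 34
Best: $47.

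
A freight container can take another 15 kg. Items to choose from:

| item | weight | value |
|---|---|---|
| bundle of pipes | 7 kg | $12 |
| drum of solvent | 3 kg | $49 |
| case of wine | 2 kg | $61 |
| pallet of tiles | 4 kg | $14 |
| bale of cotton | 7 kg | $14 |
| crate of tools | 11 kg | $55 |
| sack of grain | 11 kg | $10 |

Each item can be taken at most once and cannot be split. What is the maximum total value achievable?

$124

Check high-value combinations within 15 kg:
- drum of solvent+case of wine+pallet of tiles: weight 3+2+4=9, value 49+61+14=124
- drum of solvent+case of wine+bale of cotton: weight 3+2+7=12, value 49+61+14=124
- bundle of pipes+drum of solvent+case of wine: weight 7+3+2=12, value 12+49+61=122
Best: $124.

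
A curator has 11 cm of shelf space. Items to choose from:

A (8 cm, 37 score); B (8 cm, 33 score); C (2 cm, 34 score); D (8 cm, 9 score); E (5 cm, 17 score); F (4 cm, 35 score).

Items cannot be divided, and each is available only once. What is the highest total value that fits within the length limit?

This is a 0/1 knapsack; check combinations near the capacity.
- C+E+F: length 2+5+4=11, value 34+17+35=86
- A+C: length 8+2=10, value 37+34=71
- C+F: length 2+4=6, value 34+35=69
Best: 86 score.

86 score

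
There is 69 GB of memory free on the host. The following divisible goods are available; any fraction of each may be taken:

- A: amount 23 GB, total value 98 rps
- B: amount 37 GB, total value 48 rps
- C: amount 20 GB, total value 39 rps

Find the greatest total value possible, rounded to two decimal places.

170.73

Take in order of value per unit:
- A (98/23 per unit): all 23 → value 98, running total 98.00
- C (39/20 per unit): all 20 → value 39, running total 137.00
- B (48/37 per unit): 26 of 37 → value 26×48/37 = 33.7297, running total 170.73
Total 170.73.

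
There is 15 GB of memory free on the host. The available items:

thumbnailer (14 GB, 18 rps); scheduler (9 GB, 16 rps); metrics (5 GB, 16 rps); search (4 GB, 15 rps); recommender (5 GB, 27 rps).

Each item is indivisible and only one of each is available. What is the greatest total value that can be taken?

58 rps

Check high-value combinations within 15 GB:
- metrics+search+recommender: memory 5+4+5=14, value 16+15+27=58
- metrics+recommender: memory 5+5=10, value 16+27=43
- scheduler+recommender: memory 9+5=14, value 16+27=43
- search+recommender: memory 4+5=9, value 15+27=42
- scheduler+metrics: memory 9+5=14, value 16+16=32
Best: 58 rps.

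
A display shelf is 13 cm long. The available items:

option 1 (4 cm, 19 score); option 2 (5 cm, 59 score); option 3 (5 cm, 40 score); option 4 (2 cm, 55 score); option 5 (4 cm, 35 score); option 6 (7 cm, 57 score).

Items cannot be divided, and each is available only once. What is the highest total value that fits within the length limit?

This is a 0/1 knapsack; check combinations near the capacity.
- option 2+option 3+option 4: length 5+5+2=12, value 59+40+55=154
- option 2+option 4+option 5: length 5+2+4=11, value 59+55+35=149
- option 4+option 5+option 6: length 2+4+7=13, value 55+35+57=147
Best: 154 score.

154 score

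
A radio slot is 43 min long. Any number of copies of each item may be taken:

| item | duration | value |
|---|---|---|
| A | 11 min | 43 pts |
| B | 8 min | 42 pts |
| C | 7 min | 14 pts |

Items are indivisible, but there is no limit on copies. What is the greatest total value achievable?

Best value-per-unit is B at 42/8; filling with it alone gives 5×42 = 210.
Optimal mix: 1×A + 4×B → duration 43, value 211.

211 pts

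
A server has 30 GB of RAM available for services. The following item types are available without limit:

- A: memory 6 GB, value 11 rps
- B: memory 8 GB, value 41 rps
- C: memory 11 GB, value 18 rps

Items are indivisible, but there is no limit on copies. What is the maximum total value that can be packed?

134 rps

Best value-per-unit is B at 41/8; filling with it alone gives 3×41 = 123.
Optimal mix: 1×A + 3×B → memory 30, value 134.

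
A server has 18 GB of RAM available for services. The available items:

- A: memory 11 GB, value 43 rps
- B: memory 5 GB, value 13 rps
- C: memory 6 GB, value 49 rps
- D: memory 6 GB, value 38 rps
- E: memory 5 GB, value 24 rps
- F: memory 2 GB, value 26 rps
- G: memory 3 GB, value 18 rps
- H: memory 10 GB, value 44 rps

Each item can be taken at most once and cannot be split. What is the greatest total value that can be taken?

Check high-value combinations within 18 GB:
- C+D+F+G: memory 6+6+2+3=17, value 49+38+26+18=131
- C+F+H: memory 6+2+10=18, value 49+26+44=119
- C+E+F+G: memory 6+5+2+3=16, value 49+24+26+18=117
- C+D+F: memory 6+6+2=14, value 49+38+26=113
- B+C+E+F: memory 5+6+5+2=18, value 13+49+24+26=112
Best: 131 rps.

131 rps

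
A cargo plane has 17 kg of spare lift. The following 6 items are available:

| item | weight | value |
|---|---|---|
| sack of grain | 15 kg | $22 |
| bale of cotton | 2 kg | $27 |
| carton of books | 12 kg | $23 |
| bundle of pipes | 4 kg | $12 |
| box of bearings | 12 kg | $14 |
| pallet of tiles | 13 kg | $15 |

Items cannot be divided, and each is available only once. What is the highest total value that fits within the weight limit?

Check high-value combinations within 17 kg:
- bale of cotton+carton of books: weight 2+12=14, value 27+23=50
- sack of grain+bale of cotton: weight 15+2=17, value 22+27=49
- bale of cotton+pallet of tiles: weight 2+13=15, value 27+15=42
- bale of cotton+box of bearings: weight 2+12=14, value 27+14=41
Best: $50.

$50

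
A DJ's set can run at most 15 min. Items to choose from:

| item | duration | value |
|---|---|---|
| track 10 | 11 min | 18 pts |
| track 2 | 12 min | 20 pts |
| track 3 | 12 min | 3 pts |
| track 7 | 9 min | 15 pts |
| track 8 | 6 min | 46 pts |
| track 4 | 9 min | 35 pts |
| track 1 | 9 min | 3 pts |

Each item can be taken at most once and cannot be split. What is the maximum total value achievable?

81 pts

This is a 0/1 knapsack; check combinations near the capacity.
- track 8+track 4: duration 6+9=15, value 46+35=81
- track 7+track 8: duration 9+6=15, value 15+46=61
- track 8+track 1: duration 6+9=15, value 46+3=49
- track 8: duration 6, value 46
- track 4: duration 9, value 35
Best: 81 pts.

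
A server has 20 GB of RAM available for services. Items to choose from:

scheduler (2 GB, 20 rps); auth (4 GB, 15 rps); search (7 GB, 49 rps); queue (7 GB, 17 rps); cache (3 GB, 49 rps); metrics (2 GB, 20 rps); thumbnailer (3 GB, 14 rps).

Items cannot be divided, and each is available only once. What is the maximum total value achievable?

153 rps

Check high-value combinations within 20 GB:
- scheduler+auth+search+cache+metrics: memory 2+4+7+3+2=18, value 20+15+49+49+20=153
- scheduler+search+cache+metrics+thumbnailer: memory 2+7+3+2+3=17, value 20+49+49+20+14=152
- scheduler+auth+search+cache+thumbnailer: memory 2+4+7+3+3=19, value 20+15+49+49+14=147
Best: 153 rps.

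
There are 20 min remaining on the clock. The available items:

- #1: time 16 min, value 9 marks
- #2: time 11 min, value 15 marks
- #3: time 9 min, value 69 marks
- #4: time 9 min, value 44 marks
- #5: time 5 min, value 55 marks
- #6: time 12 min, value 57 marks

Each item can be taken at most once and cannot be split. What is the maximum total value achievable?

Check high-value combinations within 20 min:
- #3+#5: time 9+5=14, value 69+55=124
- #3+#4: time 9+9=18, value 69+44=113
- #5+#6: time 5+12=17, value 55+57=112
- #4+#5: time 9+5=14, value 44+55=99
Best: 124 marks.

124 marks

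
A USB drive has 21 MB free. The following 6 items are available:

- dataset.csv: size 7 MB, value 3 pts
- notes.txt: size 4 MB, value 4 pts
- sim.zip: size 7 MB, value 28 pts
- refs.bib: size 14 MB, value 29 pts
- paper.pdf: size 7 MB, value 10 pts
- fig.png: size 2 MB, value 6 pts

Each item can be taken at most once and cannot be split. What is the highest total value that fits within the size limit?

57 pts

Check high-value combinations within 21 MB:
- sim.zip+refs.bib: size 7+14=21, value 28+29=57
- notes.txt+sim.zip+paper.pdf+fig.png: size 4+7+7+2=20, value 4+28+10+6=48
- sim.zip+paper.pdf+fig.png: size 7+7+2=16, value 28+10+6=44
Best: 57 pts.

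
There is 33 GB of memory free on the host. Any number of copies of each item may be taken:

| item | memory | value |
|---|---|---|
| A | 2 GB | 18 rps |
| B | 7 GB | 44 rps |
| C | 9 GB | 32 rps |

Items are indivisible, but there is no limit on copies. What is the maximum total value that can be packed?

288 rps

Best value-per-unit is A at 18/2, and filling with it alone uses memory 16×2=32. No mix of the others beats 16×18 = 288.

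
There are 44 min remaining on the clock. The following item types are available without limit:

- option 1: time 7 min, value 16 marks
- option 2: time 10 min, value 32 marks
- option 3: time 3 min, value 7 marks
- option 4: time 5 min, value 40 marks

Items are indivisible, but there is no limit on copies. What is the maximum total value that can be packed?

Best value-per-unit is option 4 at 40/5; filling with it alone gives 8×40 = 320.
Optimal mix: 1×option 3 + 8×option 4 → time 43, value 327.

327 marks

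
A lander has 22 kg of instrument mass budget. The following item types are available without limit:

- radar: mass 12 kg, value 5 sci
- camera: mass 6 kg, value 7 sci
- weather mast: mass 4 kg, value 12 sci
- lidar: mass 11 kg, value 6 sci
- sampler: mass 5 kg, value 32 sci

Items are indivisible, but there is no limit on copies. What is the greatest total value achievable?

Best value-per-unit is sampler at 32/5, and filling with it alone uses mass 4×5=20. No mix of the others beats 4×32 = 128.

128 sci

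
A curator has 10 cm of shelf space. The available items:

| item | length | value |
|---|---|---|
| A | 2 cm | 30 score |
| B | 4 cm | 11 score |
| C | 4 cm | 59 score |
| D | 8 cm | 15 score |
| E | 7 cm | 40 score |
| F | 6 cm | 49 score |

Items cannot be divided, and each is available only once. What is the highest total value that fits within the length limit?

This is a 0/1 knapsack; check combinations near the capacity.
- C+F: length 4+6=10, value 59+49=108
- A+B+C: length 2+4+4=10, value 30+11+59=100
- A+C: length 2+4=6, value 30+59=89
Best: 108 score.

108 score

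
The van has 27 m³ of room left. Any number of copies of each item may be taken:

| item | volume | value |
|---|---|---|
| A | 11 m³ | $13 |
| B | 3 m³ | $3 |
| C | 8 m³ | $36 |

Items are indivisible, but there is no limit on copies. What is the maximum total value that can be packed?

Best value-per-unit is C at 36/8; filling with it alone gives 3×36 = 108.
Optimal mix: 1×B + 3×C → volume 27, value 111.

$111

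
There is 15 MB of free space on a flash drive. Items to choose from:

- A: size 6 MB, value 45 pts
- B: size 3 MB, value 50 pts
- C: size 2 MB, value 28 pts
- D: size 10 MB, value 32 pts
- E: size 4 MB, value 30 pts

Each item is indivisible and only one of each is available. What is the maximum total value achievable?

153 pts

Check high-value combinations within 15 MB:
- A+B+C+E: size 6+3+2+4=15, value 45+50+28+30=153
- A+B+E: size 6+3+4=13, value 45+50+30=125
- A+B+C: size 6+3+2=11, value 45+50+28=123
- B+C+D: size 3+2+10=15, value 50+28+32=110
Best: 153 pts.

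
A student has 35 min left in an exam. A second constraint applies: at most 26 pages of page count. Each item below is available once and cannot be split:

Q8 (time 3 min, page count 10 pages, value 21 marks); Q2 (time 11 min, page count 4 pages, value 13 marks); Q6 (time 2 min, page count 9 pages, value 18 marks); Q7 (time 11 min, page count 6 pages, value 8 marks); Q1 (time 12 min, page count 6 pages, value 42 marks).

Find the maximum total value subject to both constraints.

Feasible sets respecting both limits:
- Q8+Q6+Q1: time 17, page count 25, value 81
- Q8+Q2+Q1: time 26, page count 20, value 76
- Q2+Q6+Q1: time 25, page count 19, value 73
- Q8+Q7+Q1: time 26, page count 22, value 71
Best: 81 marks.

81 marks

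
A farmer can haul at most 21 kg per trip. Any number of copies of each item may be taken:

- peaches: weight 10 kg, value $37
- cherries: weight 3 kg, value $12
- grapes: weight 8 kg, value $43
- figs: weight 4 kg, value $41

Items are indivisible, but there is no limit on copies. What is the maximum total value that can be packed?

$205

Best value-per-unit is figs at 41/4, and filling with it alone uses weight 5×4=20. No mix of the others beats 5×41 = 205.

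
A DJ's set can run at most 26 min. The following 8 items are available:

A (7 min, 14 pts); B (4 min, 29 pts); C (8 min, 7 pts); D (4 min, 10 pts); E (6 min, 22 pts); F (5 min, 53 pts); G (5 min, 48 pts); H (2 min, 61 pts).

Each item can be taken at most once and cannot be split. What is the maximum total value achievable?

Check high-value combinations within 26 min:
- B+D+E+F+G+H: duration 4+4+6+5+5+2=26, value 29+10+22+53+48+61=223
- B+E+F+G+H: duration 4+6+5+5+2=22, value 29+22+53+48+61=213
- A+B+F+G+H: duration 7+4+5+5+2=23, value 14+29+53+48+61=205
- B+D+F+G+H: duration 4+4+5+5+2=20, value 29+10+53+48+61=201
- B+C+F+G+H: duration 4+8+5+5+2=24, value 29+7+53+48+61=198
Best: 223 pts.

223 pts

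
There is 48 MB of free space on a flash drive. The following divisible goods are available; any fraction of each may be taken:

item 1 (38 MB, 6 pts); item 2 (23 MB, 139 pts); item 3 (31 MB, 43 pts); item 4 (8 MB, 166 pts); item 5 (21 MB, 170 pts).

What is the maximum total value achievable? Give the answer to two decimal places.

Take in order of value per unit:
- item 4 (166/8 per unit): all 8 → value 166, running total 166.00
- item 5 (170/21 per unit): all 21 → value 170, running total 336.00
- item 2 (139/23 per unit): 19 of 23 → value 19×139/23 = 114.8261, running total 450.83
Total 450.83.

450.83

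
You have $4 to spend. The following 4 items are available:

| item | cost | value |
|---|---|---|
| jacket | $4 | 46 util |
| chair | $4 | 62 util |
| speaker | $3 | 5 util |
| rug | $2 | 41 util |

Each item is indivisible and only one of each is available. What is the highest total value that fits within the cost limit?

Check high-value combinations within $4:
- chair: cost 4, value 62
- jacket: cost 4, value 46
- rug: cost 2, value 41
Best: 62 util.

62 util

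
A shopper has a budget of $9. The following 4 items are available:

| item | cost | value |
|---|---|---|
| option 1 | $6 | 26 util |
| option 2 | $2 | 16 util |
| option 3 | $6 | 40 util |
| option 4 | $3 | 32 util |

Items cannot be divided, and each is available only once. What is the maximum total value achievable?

Check high-value combinations within $9:
- option 3+option 4: cost 6+3=9, value 40+32=72
- option 1+option 4: cost 6+3=9, value 26+32=58
- option 2+option 3: cost 2+6=8, value 16+40=56
Best: 72 util.

72 util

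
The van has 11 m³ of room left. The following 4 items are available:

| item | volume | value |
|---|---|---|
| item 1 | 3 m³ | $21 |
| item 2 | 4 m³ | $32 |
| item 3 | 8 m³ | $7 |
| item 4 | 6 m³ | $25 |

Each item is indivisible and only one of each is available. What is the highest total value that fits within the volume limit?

Check high-value combinations within 11 m³:
- item 2+item 4: volume 4+6=10, value 32+25=57
- item 1+item 2: volume 3+4=7, value 21+32=53
- item 1+item 4: volume 3+6=9, value 21+25=46
- item 2: volume 4, value 32
- item 1+item 3: volume 3+8=11, value 21+7=28
Best: $57.

$57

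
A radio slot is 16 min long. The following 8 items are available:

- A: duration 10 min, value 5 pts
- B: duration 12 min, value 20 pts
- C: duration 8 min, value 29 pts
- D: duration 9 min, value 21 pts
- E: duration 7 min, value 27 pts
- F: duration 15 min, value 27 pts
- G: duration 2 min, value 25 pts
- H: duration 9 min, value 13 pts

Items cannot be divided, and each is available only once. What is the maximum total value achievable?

Check high-value combinations within 16 min:
- C+E: duration 8+7=15, value 29+27=56
- C+G: duration 8+2=10, value 29+25=54
- E+G: duration 7+2=9, value 27+25=52
- D+E: duration 9+7=16, value 21+27=48
- D+G: duration 9+2=11, value 21+25=46
Best: 56 pts.

56 pts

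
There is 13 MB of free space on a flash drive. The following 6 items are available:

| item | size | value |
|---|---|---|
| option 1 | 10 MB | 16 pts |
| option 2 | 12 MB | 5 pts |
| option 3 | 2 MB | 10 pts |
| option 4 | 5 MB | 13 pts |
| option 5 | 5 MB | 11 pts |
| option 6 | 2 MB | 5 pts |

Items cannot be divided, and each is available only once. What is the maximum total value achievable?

34 pts

Check high-value combinations within 13 MB:
- option 3+option 4+option 5: size 2+5+5=12, value 10+13+11=34
- option 4+option 5+option 6: size 5+5+2=12, value 13+11+5=29
- option 3+option 4+option 6: size 2+5+2=9, value 10+13+5=28
- option 3+option 5+option 6: size 2+5+2=9, value 10+11+5=26
- option 1+option 3: size 10+2=12, value 16+10=26
Best: 34 pts.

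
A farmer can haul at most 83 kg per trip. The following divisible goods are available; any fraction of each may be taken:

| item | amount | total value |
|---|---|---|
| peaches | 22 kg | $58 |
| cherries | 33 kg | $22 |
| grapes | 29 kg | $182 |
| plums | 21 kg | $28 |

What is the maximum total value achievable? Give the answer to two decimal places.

Take in order of value per unit:
- grapes (182/29 per unit): all 29 → value 182, running total 182.00
- peaches (58/22 per unit): all 22 → value 58, running total 240.00
- plums (28/21 per unit): all 21 → value 28, running total 268.00
- cherries (22/33 per unit): 11 of 33 → value 11×22/33 = 7.3333, running total 275.33
Total 275.33.

275.33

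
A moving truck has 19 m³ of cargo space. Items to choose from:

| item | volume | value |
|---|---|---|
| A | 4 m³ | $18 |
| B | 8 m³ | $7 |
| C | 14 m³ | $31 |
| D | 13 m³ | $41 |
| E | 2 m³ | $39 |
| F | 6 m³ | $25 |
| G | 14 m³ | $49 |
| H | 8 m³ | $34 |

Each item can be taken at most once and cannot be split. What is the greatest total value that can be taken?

Check high-value combinations within 19 m³:
- E+F+H: volume 2+6+8=16, value 39+25+34=98
- A+D+E: volume 4+13+2=19, value 18+41+39=98
- A+E+H: volume 4+2+8=14, value 18+39+34=91
- E+G: volume 2+14=16, value 39+49=88
Best: $98.

$98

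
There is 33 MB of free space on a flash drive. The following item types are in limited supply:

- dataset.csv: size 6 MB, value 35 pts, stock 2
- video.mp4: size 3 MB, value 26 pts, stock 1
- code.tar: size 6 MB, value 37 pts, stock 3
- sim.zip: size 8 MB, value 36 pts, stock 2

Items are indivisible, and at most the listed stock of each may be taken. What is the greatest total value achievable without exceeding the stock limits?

Best selections within size 33 and stock limits:
- 2×dataset.csv + 1×video.mp4 + 3×code.tar: size 33, value 207
- 1×dataset.csv + 3×code.tar + 1×sim.zip: size 32, value 182
- 2×dataset.csv + 3×code.tar: size 30, value 181
Best: 207 pts.

207 pts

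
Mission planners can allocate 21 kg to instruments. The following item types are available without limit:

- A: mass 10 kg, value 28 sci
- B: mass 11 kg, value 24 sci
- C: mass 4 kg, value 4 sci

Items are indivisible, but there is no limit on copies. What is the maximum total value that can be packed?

56 sci

Best value-per-unit is A at 28/10, and filling with it alone uses mass 2×10=20. No mix of the others beats 2×28 = 56.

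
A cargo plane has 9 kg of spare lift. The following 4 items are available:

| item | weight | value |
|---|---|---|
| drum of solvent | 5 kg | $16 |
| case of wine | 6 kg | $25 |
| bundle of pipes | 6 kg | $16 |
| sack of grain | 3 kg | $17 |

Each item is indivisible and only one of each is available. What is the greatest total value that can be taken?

$42

Check high-value combinations within 9 kg:
- case of wine+sack of grain: weight 6+3=9, value 25+17=42
- drum of solvent+sack of grain: weight 5+3=8, value 16+17=33
- bundle of pipes+sack of grain: weight 6+3=9, value 16+17=33
Best: $42.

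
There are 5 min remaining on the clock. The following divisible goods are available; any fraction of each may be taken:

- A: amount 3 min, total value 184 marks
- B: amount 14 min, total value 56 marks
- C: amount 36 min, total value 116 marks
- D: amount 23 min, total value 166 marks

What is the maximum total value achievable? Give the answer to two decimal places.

198.43

Take in order of value per unit:
- A (184/3 per unit): all 3 → value 184, running total 184.00
- D (166/23 per unit): 2 of 23 → value 2×166/23 = 14.4348, running total 198.43
Total 198.43.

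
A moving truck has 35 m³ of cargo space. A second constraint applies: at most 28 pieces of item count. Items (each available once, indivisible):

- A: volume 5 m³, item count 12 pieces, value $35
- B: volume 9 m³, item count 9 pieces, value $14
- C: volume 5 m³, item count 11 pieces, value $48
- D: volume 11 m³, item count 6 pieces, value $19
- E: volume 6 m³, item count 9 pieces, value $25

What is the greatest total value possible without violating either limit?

$92

Feasible sets respecting both limits:
- C+D+E: volume 22, item count 26, value 92
- A+C: volume 10, item count 23, value 83
- B+C+D: volume 25, item count 26, value 81
- A+D+E: volume 22, item count 27, value 79
Best: $92.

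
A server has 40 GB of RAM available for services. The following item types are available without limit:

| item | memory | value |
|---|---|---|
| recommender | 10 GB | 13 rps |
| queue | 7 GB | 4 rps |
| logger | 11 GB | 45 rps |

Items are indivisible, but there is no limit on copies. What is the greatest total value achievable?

139 rps

Best value-per-unit is logger at 45/11; filling with it alone gives 3×45 = 135.
Optimal mix: 1×queue + 3×logger → memory 40, value 139.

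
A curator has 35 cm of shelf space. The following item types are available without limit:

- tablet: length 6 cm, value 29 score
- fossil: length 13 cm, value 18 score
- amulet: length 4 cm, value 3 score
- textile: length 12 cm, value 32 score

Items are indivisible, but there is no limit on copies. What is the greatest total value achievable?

Best value-per-unit is tablet at 29/6; filling with it alone gives 5×29 = 145.
Optimal mix: 5×tablet + 1×amulet → length 34, value 148.

148 score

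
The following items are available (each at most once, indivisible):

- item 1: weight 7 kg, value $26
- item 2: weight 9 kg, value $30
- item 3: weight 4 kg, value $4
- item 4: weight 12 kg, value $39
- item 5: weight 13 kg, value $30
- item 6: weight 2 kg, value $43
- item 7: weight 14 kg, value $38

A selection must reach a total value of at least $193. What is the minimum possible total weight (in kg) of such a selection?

57

Subsets with value ≥ 193, sorted by total weight:
- item 1+item 2+item 4+item 5+item 6+item 7: weight 57, value 206
- item 1+item 2+item 3+item 4+item 5+item 6+item 7: weight 61, value 210
Minimum weight: 57 kg.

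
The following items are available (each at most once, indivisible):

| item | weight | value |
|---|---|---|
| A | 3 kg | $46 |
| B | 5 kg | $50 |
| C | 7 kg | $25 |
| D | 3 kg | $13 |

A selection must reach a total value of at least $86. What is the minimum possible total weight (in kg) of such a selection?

8

Subsets with value ≥ 86, sorted by total weight:
- A+B: weight 8, value 96
- A+B+D: weight 11, value 109
- A+B+C: weight 15, value 121
- B+C+D: weight 15, value 88
Minimum weight: 8 kg.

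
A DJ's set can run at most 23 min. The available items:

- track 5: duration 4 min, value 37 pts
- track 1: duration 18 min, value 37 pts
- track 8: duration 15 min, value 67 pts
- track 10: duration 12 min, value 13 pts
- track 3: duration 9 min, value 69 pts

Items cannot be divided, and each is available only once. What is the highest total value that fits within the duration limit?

Check high-value combinations within 23 min:
- track 5+track 3: duration 4+9=13, value 37+69=106
- track 5+track 8: duration 4+15=19, value 37+67=104
- track 10+track 3: duration 12+9=21, value 13+69=82
- track 5+track 1: duration 4+18=22, value 37+37=74
Best: 106 pts.

106 pts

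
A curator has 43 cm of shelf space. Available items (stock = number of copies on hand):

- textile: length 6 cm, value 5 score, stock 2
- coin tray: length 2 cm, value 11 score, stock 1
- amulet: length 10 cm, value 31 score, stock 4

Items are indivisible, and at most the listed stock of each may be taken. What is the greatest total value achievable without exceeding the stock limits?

135 score

Top feasible selections:
- 1×coin tray + 4×amulet: length 42, value 135
- 4×amulet: length 40, value 124
- 1×textile + 1×coin tray + 3×amulet: length 38, value 109
Best: 135 score.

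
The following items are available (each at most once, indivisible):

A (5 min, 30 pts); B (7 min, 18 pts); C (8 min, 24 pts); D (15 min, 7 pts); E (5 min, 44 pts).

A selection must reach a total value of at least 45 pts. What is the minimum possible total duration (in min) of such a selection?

10

Subsets with value ≥ 45, sorted by total duration:
- A+E: duration 10, value 74
- B+E: duration 12, value 62
- A+B: duration 12, value 48
- C+E: duration 13, value 68
Minimum duration: 10 min.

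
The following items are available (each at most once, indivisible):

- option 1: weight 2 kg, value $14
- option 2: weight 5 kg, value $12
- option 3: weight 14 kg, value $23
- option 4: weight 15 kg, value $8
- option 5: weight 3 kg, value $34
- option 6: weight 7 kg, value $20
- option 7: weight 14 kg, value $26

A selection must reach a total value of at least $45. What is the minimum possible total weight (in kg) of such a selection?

5

Subsets with value ≥ 45, sorted by total weight:
- option 1+option 5: weight 5, value 48
- option 2+option 5: weight 8, value 46
- option 1+option 2+option 5: weight 10, value 60
- option 5+option 6: weight 10, value 54
Minimum weight: 5 kg.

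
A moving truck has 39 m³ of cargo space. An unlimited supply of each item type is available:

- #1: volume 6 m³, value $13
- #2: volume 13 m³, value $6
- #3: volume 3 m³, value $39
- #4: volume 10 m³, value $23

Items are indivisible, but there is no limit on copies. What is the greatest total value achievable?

$507

Best value-per-unit is #3 at 39/3, and filling with it alone uses volume 13×3=39. No mix of the others beats 13×39 = 507.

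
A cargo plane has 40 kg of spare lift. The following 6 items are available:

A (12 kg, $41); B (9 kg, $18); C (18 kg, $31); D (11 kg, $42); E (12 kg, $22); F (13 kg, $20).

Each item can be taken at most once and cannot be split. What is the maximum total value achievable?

Check high-value combinations within 40 kg:
- A+D+E: weight 12+11+12=35, value 41+42+22=105
- A+D+F: weight 12+11+13=36, value 41+42+20=103
- A+B+D: weight 12+9+11=32, value 41+18+42=101
Best: $105.

$105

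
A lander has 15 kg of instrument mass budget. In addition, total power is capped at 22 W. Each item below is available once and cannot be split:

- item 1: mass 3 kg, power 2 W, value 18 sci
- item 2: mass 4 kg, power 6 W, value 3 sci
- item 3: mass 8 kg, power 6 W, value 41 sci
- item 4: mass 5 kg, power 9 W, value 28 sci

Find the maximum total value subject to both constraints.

69 sci

Feasible sets respecting both limits:
- item 3+item 4: mass 13, power 15, value 69
- item 1+item 2+item 3: mass 15, power 14, value 62
- item 1+item 3: mass 11, power 8, value 59
Best: 69 sci.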